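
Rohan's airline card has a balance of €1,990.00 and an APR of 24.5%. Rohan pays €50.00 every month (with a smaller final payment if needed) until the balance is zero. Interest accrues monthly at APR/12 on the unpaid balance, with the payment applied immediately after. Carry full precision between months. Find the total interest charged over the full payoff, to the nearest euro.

Monthly rate r = 24.5%/12 = 2.04167% = 0.0204167.
Payoff takes n = ⌈−ln(1 − rB₀/P)/ln(1+r)⌉ = ⌈82.847⌉ = 83 payments; the last is €42.41.
Total paid = 82·€50.00 + €42.41 = €4,142.41.
Total interest = total paid − principal = €4,142.41 − €1,990.00 = €2,152.41.

€2,152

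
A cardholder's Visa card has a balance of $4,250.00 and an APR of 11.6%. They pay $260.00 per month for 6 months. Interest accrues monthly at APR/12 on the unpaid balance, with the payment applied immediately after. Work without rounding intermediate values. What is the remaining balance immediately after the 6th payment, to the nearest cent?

Monthly rate r = 11.6%/12 = 0.966667% = 0.00966667.
Each month: B ← B·(1+r) − $260.00.
Month 1: interest $41.08; balance after payment $4,031.08.
Month 2: interest $38.97; balance after payment $3,810.05.
Month 3: interest $36.83; balance after payment $3,586.88.
Month 4: interest $34.67; balance after payment $3,361.55.
Month 5: interest $32.50; balance after payment $3,134.05.
Month 6: interest $30.30; balance after payment $2,904.34.

$2,904.34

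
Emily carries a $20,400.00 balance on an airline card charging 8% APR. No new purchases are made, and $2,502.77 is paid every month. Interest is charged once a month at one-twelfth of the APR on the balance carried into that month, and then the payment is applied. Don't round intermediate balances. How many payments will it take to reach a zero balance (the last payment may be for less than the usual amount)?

9 payments

Monthly rate r = 8%/12 = 0.666667% = 0.00666667.
Recurrence: B ← B·(1+r) − $2,502.77.
Month 1: interest $136.00; balance after payment $18,033.23.
Month 2: interest $120.22; balance after payment $15,650.68.
Closed form: n = −ln(1 − rB₀/P)/ln(1+r) = −ln(0.94566)/ln(1.00667) ≈ 8.409, so the balance reaches zero during payment 9.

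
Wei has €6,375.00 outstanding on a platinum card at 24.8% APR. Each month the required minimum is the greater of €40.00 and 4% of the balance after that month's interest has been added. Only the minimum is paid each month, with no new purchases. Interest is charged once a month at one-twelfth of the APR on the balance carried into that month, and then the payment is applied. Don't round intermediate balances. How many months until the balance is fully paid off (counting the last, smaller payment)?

127 months

Monthly rate r = 24.8%/12 = 2.06667% = 0.0206667.
While 4% of the post-interest balance exceeds €40.00, each month B ← (B·(1+r))·(1 − 0.04), i.e. B shrinks by the factor (1+r)·0.96 = 0.97984.
This holds for months 1–92. Entering month 93 the balance is €978.94; 4% of the post-interest balance is now below €40.00, so the flat €40.00 minimum applies from here.
From month 93 a fixed €40.00 at rate r clears €978.94 in 35 more payments. Total: 92 + 35 = 127 months.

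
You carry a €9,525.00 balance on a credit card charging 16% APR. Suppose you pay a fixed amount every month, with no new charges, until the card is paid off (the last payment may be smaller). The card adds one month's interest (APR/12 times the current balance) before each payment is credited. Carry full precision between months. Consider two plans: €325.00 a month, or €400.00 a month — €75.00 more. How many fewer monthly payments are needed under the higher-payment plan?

9 fewer payments

Monthly rate r = 16%/12 = 1.33333% = 0.0133333.
At €325.00/mo: n = ⌈−ln(1 − rB₀/P)/ln(1+r)⌉ = 38 payments (last €135.10); total interest = total paid − €9,525.00 = €2,635.10.
At €400.00/mo: 29 payments (last €336.37); total interest €2,011.37.
Payments saved = 38 − 29 = 9.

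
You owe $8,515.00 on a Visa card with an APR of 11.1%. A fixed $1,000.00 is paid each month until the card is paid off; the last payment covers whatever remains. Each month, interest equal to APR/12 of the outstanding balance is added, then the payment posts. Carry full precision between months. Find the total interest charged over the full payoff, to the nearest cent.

Monthly rate r = 11.1%/12 = 0.925% = 0.00925.
Payoff takes n = ⌈−ln(1 − rB₀/P)/ln(1+r)⌉ = ⌈8.910⌉ = 9 payments; the last is $910.39.
Total paid = 8·$1,000.00 + $910.39 = $8,910.39.
Total interest = total paid − principal = $8,910.39 − $8,515.00 = $395.39.

$395.39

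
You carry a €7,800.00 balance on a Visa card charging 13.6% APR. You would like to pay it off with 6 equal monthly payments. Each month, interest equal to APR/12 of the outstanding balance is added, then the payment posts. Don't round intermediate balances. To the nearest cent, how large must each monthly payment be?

€1,352.05

Monthly rate r = 13.6%/12 = 1.13333% = 0.0113333.
Level-payment amortization: P = B₀·r / (1 − (1+r)^(−n)) = 7800.00·0.0113333 / (1 − 1.01133^(−6)).
Denominator 1 − (1+r)^(−6) = 0.0653821535.
P = 88.4 / 0.0653821535 ≈ 1352.05.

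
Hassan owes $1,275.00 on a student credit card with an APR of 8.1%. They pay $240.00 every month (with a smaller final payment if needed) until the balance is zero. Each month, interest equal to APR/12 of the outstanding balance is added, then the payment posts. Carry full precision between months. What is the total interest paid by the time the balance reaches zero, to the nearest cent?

Monthly rate r = 8.1%/12 = 0.675% = 0.00675.
Payoff takes n = ⌈−ln(1 − rB₀/P)/ln(1+r)⌉ = ⌈5.428⌉ = 6 payments; the last is $103.00.
Total paid = 5·$240.00 + $103.00 = $1,303.00.
Total interest = total paid − principal = $1,303.00 − $1,275.00 = $28.00.

$28.00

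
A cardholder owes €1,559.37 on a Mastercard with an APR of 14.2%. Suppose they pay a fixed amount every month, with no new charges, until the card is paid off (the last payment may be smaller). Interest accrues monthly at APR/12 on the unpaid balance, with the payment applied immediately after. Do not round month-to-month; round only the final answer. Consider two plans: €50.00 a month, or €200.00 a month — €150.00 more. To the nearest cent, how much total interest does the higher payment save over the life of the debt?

€311.50

Monthly rate r = 14.2%/12 = 1.18333% = 0.0118333.
At €50.00/mo: n = ⌈−ln(1 − rB₀/P)/ln(1+r)⌉ = 40 payments (last €7.43); total interest = total paid − €1,559.37 = €398.06.
At €200.00/mo: 9 payments (last €45.93); total interest €86.56.
Interest saved = €398.06 − €86.56 = €311.50.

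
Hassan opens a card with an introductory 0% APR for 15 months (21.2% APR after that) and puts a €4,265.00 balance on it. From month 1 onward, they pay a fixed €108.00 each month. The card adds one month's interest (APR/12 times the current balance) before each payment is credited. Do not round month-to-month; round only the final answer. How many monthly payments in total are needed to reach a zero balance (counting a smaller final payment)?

48 months

Promo months 1–15 at r₀ = 0%/12 = 0; months 16+ at r₁ = 21.2%/12 = 0.0176667.
After month 15 (no interest yet): B = €4,265.00 − 15·€108.00 = €2,645.00.
Then at r₁ with €108.00/mo: n₂ = −ln(1 − r₁·B/P)/ln(1+r₁) ≈ 32.37 → 33 more payments.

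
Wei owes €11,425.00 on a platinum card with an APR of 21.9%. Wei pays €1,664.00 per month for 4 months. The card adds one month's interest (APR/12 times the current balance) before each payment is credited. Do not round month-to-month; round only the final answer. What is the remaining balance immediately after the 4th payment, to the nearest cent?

Monthly rate r = 21.9%/12 = 1.825% = 0.01825.
Each month: B ← B·(1+r) − €1,664.00.
Month 1: interest €208.51; balance after payment €9,969.51.
Month 2: interest €181.94; balance after payment €8,487.45.
Month 3: interest €154.90; balance after payment €6,978.35.
Month 4: interest €127.35; balance after payment €5,441.70.

€5,441.70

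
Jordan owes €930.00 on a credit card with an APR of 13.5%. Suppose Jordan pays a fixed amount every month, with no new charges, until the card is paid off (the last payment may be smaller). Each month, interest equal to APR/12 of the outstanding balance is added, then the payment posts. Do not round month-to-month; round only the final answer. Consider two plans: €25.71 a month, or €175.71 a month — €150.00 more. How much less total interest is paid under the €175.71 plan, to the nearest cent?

€236.27

Monthly rate r = 13.5%/12 = 1.125% = 0.01125.
At €25.71/mo: n = ⌈−ln(1 − rB₀/P)/ln(1+r)⌉ = 47 payments (last €18.08); total interest = total paid − €930.00 = €270.74.
At €175.71/mo: 6 payments (last €85.92); total interest €34.47.
Interest saved = €270.74 − €34.47 = €236.27.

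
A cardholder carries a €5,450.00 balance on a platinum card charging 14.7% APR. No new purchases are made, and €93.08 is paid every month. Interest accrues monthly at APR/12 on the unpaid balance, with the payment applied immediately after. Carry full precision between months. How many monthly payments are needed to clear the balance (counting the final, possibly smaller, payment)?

Monthly rate r = 14.7%/12 = 1.225% = 0.01225.
Recurrence: B ← B·(1+r) − €93.08.
Month 1: interest €66.76; balance after payment €5,423.68.
Month 2: interest €66.44; balance after payment €5,397.04.
Closed form: n = −ln(1 − rB₀/P)/ln(1+r) = −ln(0.28274)/ln(1.01225) ≈ 103.751, so the balance reaches zero during payment 104.

104 months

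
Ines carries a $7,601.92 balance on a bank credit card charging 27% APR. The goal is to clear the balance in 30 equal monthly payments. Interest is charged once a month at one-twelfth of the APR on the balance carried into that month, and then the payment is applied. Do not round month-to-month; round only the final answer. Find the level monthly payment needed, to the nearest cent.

Monthly rate r = 27%/12 = 2.25% = 0.0225.
Level-payment amortization: P = B₀·r / (1 − (1+r)^(−n)) = 7601.92·0.0225 / (1 − 1.0225^(−30)).
Denominator 1 − (1+r)^(−30) = 0.487019922.
P = 171.043 / 0.487019922 ≈ 351.20.

$351.20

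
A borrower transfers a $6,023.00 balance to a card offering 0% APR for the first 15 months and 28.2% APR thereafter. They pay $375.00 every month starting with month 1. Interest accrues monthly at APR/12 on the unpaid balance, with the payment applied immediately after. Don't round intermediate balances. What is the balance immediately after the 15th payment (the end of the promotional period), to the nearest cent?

Promo months 1–15 at r₀ = 0%/12 = 0; months 16+ at r₁ = 28.2%/12 = 0.0235.
After month 15 (no interest yet): B = $6,023.00 − 15·$375.00 = $398.00.

$398.00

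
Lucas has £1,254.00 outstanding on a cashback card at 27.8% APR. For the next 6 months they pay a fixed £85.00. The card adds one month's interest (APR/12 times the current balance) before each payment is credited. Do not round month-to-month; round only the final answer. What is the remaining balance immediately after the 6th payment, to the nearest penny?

Monthly rate r = 27.8%/12 = 2.31667% = 0.0231667.
Each month: B ← B·(1+r) − £85.00.
Month 1: interest £29.05; balance after payment £1,198.05.
Month 2: interest £27.75; balance after payment £1,140.81.
Month 3: interest £26.43; balance after payment £1,082.23.
Month 4: interest £25.07; balance after payment £1,022.31.
Month 5: interest £23.68; balance after payment £960.99.
Month 6: interest £22.26; balance after payment £898.25.

£898.25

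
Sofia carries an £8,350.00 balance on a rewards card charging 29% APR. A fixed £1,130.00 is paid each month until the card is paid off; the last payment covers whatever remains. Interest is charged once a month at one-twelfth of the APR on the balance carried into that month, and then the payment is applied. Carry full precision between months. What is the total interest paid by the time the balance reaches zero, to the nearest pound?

£961

Monthly rate r = 29%/12 = 2.41667% = 0.0241667.
Payoff takes n = ⌈−ln(1 − rB₀/P)/ln(1+r)⌉ = ⌈8.238⌉ = 9 payments; the last is £271.36.
Total paid = 8·£1,130.00 + £271.36 = £9,311.36.
Total interest = total paid − principal = £9,311.36 − £8,350.00 = £961.36.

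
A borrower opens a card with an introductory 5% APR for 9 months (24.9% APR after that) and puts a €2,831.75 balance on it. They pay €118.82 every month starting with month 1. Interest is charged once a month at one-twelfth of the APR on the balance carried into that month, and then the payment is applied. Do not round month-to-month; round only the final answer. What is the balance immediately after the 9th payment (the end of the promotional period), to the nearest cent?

€1,852.35

Promo months 1–9 at r₀ = 5%/12 = 0.00416667; months 10+ at r₁ = 24.9%/12 = 0.02075.
After month 9: iterate B ← B·(1+r₀) − €118.82 for 9 months → €1,852.35.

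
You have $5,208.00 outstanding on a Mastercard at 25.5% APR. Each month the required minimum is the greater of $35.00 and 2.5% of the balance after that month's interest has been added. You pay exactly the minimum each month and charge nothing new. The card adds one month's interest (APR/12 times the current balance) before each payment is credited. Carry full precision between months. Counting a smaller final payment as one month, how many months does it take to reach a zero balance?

Monthly rate r = 25.5%/12 = 2.125% = 0.02125.
While 2.5% of the post-interest balance exceeds $35.00, each month B ← (B·(1+r))·(1 − 0.025), i.e. B shrinks by the factor (1+r)·0.975 = 0.99572.
This holds for months 1–312. Entering month 313 the balance is $1,365.58; 2.5% of the post-interest balance is now below $35.00, so the flat $35.00 minimum applies from here.
From month 313 a fixed $35.00 at rate r clears $1,365.58 in 85 more payments. Total: 312 + 85 = 397 months.

397 months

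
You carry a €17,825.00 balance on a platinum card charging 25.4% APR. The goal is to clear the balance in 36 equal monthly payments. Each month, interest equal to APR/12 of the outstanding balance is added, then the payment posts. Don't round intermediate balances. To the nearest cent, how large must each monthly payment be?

Monthly rate r = 25.4%/12 = 2.11667% = 0.0211667.
Level-payment amortization: P = B₀·r / (1 − (1+r)^(−n)) = 17825.00·0.0211667 / (1 − 1.02117^(−36)).
Denominator 1 − (1+r)^(−36) = 0.529541497.
P = 377.296 / 0.529541497 ≈ 712.50.

€712.50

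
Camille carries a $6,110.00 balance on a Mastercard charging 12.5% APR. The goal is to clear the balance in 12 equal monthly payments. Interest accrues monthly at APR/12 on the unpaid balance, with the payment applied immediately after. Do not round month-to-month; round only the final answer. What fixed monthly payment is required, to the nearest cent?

$544.30

Monthly rate r = 12.5%/12 = 1.04167% = 0.0104167.
Level-payment amortization: P = B₀·r / (1 − (1+r)^(−n)) = 6110.00·0.0104167 / (1 − 1.01042^(−12)).
Denominator 1 − (1+r)^(−12) = 0.11693233.
P = 63.6458 / 0.11693233 ≈ 544.30.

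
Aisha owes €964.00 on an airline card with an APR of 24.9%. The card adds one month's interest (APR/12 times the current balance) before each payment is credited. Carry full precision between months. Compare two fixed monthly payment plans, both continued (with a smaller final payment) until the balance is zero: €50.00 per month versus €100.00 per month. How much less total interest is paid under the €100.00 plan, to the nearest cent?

€157.12

Monthly rate r = 24.9%/12 = 2.075% = 0.02075.
At €50.00/mo: n = ⌈−ln(1 − rB₀/P)/ln(1+r)⌉ = 25 payments (last €43.93); total interest = total paid − €964.00 = €279.93.
At €100.00/mo: 11 payments (last €86.81); total interest €122.81.
Interest saved = €279.93 − €122.81 = €157.12.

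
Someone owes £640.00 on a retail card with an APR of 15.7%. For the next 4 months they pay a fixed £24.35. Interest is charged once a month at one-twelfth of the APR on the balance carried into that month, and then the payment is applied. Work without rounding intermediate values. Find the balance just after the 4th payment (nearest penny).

£574.83

Monthly rate r = 15.7%/12 = 1.30833% = 0.0130833.
Each month: B ← B·(1+r) − £24.35.
Month 1: interest £8.37; balance after payment £624.02.
Month 2: interest £8.16; balance after payment £607.84.
Month 3: interest £7.95; balance after payment £591.44.
Month 4: interest £7.74; balance after payment £574.83.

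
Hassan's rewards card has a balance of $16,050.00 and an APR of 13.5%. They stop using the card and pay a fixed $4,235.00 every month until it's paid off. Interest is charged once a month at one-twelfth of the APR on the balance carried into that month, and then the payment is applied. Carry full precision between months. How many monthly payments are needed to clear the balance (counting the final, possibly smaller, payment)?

Monthly rate r = 13.5%/12 = 1.125% = 0.01125.
Recurrence: B ← B·(1+r) − $4,235.00.
Month 1: interest $180.56; balance after payment $11,995.56.
Month 2: interest $134.95; balance after payment $7,895.51.
Month 3: interest $88.82; balance after payment $3,749.34.
Month 4: interest $42.18; balance after payment $0.00.

4 payments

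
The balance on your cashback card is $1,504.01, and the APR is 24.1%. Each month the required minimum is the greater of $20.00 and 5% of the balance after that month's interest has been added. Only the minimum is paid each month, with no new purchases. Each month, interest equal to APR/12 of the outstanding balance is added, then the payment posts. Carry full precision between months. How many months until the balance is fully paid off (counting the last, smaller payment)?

Monthly rate r = 24.1%/12 = 2.00833% = 0.0200833.
While 5% of the post-interest balance exceeds $20.00, each month B ← (B·(1+r))·(1 − 0.05), i.e. B shrinks by the factor (1+r)·0.95 = 0.96908.
This holds for months 1–43. Entering month 44 the balance is $389.67; 5% of the post-interest balance is now below $20.00, so the flat $20.00 minimum applies from here.
From month 44 a fixed $20.00 at rate r clears $389.67 in 25 more payments. Total: 43 + 25 = 68 months.

68 months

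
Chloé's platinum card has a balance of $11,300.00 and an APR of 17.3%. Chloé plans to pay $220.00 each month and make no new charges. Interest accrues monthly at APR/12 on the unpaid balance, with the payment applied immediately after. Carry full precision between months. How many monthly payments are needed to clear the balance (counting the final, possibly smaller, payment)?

Monthly rate r = 17.3%/12 = 1.44167% = 0.0144167.
Recurrence: B ← B·(1+r) − $220.00.
Month 1: interest $162.91; balance after payment $11,242.91.
Month 2: interest $162.09; balance after payment $11,184.99.
Closed form: n = −ln(1 − rB₀/P)/ln(1+r) = −ln(0.25951)/ln(1.01442) ≈ 94.243, so the balance reaches zero during payment 95.

95 months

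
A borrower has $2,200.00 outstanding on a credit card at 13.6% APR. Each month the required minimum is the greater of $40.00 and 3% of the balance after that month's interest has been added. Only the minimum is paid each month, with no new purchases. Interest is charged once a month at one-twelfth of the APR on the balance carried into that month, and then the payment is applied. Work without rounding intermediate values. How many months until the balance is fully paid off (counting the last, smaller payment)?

69 months

Monthly rate r = 13.6%/12 = 1.13333% = 0.0113333.
While 3% of the post-interest balance exceeds $40.00, each month B ← (B·(1+r))·(1 − 0.03), i.e. B shrinks by the factor (1+r)·0.97 = 0.98099.
This holds for months 1–27. Entering month 28 the balance is $1,310.41; 3% of the post-interest balance is now below $40.00, so the flat $40.00 minimum applies from here.
From month 28 a fixed $40.00 at rate r clears $1,310.41 in 42 more payments. Total: 27 + 42 = 69 months.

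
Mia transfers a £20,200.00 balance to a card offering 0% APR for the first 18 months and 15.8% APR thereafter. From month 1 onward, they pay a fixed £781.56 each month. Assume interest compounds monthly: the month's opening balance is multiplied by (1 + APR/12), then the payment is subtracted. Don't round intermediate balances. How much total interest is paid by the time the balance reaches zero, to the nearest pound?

£384

Promo months 1–18 at r₀ = 0%/12 = 0; months 19+ at r₁ = 15.8%/12 = 0.0131667.
After month 18 (no interest yet): B = £20,200.00 − 18·£781.56 = £6,131.92.
Then at r₁ with £781.56/mo: n₂ = −ln(1 − r₁·B/P)/ln(1+r₁) ≈ 8.34 → 9 more payments.
Total paid = 26·£781.56 + £263.47 = £20,584.03; interest = £20,584.03 − £20,200.00 = £384.03.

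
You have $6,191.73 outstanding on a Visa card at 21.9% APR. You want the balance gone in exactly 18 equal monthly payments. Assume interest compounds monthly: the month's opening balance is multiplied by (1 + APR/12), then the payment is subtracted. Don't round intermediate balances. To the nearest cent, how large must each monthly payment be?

$406.67

Monthly rate r = 21.9%/12 = 1.825% = 0.01825.
Level-payment amortization: P = B₀·r / (1 − (1+r)^(−n)) = 6191.73·0.01825 / (1 − 1.01825^(−18)).
Denominator 1 − (1+r)^(−18) = 0.277861562.
P = 112.999 / 0.277861562 ≈ 406.67.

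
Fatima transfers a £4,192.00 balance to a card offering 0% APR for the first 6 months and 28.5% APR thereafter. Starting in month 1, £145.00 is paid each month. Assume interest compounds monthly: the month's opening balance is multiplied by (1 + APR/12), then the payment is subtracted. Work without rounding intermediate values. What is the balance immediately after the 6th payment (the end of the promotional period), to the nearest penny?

£3,322.00

Promo months 1–6 at r₀ = 0%/12 = 0; months 7+ at r₁ = 28.5%/12 = 0.02375.
After month 6 (no interest yet): B = £4,192.00 − 6·£145.00 = £3,322.00.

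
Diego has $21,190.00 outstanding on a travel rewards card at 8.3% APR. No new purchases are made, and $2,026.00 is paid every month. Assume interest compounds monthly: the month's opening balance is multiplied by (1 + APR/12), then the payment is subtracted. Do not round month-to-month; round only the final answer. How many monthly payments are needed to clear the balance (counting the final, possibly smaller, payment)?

11 payments

Monthly rate r = 8.3%/12 = 0.691667% = 0.00691667.
Recurrence: B ← B·(1+r) − $2,026.00.
Month 1: interest $146.56; balance after payment $19,310.56.
Month 2: interest $133.56; balance after payment $17,418.13.
Closed form: n = −ln(1 − rB₀/P)/ln(1+r) = −ln(0.92766)/ln(1.00692) ≈ 10.894, so the balance reaches zero during payment 11.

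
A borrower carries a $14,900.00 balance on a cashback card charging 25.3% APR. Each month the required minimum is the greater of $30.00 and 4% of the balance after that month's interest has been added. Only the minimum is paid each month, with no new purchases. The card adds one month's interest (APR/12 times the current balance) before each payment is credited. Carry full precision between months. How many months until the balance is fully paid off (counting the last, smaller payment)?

Monthly rate r = 25.3%/12 = 2.10833% = 0.0210833.
While 4% of the post-interest balance exceeds $30.00, each month B ← (B·(1+r))·(1 − 0.04), i.e. B shrinks by the factor (1+r)·0.96 = 0.98024.
This holds for months 1–151. Entering month 152 the balance is $731.78; 4% of the post-interest balance is now below $30.00, so the flat $30.00 minimum applies from here.
From month 152 a fixed $30.00 at rate r clears $731.78 in 35 more payments. Total: 151 + 35 = 186 months.

186 months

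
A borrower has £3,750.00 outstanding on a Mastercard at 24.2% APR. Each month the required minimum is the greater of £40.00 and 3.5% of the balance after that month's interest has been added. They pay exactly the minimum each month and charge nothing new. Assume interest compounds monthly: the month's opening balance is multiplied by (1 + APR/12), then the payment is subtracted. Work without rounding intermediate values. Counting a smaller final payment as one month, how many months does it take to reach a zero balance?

119 months

Monthly rate r = 24.2%/12 = 2.01667% = 0.0201667.
While 3.5% of the post-interest balance exceeds £40.00, each month B ← (B·(1+r))·(1 − 0.035), i.e. B shrinks by the factor (1+r)·0.965 = 0.98446.
This holds for months 1–78. Entering month 79 the balance is £1,105.38; 3.5% of the post-interest balance is now below £40.00, so the flat £40.00 minimum applies from here.
From month 79 a fixed £40.00 at rate r clears £1,105.38 in 41 more payments. Total: 78 + 41 = 119 months.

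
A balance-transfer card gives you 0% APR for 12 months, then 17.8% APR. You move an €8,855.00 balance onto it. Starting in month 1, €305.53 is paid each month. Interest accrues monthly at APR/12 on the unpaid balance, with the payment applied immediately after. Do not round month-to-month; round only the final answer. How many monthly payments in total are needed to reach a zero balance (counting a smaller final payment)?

Promo months 1–12 at r₀ = 0%/12 = 0; months 13+ at r₁ = 17.8%/12 = 0.0148333.
After month 12 (no interest yet): B = €8,855.00 − 12·€305.53 = €5,188.64.
Then at r₁ with €305.53/mo: n₂ = −ln(1 − r₁·B/P)/ln(1+r₁) ≈ 19.71 → 20 more payments.

32 months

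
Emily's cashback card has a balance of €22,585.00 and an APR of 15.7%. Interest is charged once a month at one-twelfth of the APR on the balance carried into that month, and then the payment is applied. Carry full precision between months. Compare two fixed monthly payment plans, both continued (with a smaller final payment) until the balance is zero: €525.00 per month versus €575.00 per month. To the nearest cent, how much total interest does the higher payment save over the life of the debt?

€1,511.21

Monthly rate r = 15.7%/12 = 1.30833% = 0.0130833.
At €525.00/mo: n = ⌈−ln(1 − rB₀/P)/ln(1+r)⌉ = 64 payments (last €345.47); total interest = total paid − €22,585.00 = €10,835.47.
At €575.00/mo: 56 payments (last €284.26); total interest €9,324.26.
Interest saved = €10,835.47 − €9,324.26 = €1,511.21.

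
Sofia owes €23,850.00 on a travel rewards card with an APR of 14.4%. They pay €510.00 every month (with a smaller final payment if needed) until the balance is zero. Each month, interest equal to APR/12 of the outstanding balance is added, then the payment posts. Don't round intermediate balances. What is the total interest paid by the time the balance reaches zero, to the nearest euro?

€11,365

Monthly rate r = 14.4%/12 = 1.2% = 0.012.
Payoff takes n = ⌈−ln(1 − rB₀/P)/ln(1+r)⌉ = ⌈69.049⌉ = 70 payments; the last is €25.22.
Total paid = 69·€510.00 + €25.22 = €35,215.22.
Total interest = total paid − principal = €35,215.22 − €23,850.00 = €11,365.22.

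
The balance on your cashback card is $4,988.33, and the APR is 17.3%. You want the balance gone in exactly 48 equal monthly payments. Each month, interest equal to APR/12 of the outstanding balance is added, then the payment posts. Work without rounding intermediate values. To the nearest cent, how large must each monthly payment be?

Monthly rate r = 17.3%/12 = 1.44167% = 0.0144167.
Level-payment amortization: P = B₀·r / (1 − (1+r)^(−n)) = 4988.33·0.0144167 / (1 − 1.01442^(−48)).
Denominator 1 − (1+r)^(−48) = 0.496946757.
P = 71.9151 / 0.496946757 ≈ 144.71.

$144.71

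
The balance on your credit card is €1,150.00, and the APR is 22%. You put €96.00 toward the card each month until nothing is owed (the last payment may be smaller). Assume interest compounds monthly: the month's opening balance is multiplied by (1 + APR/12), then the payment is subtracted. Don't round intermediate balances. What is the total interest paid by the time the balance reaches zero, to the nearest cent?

€160.54

Monthly rate r = 22%/12 = 1.83333% = 0.0183333.
Payoff takes n = ⌈−ln(1 − rB₀/P)/ln(1+r)⌉ = ⌈13.649⌉ = 14 payments; the last is €62.54.
Total paid = 13·€96.00 + €62.54 = €1,310.54.
Total interest = total paid − principal = €1,310.54 − €1,150.00 = €160.54.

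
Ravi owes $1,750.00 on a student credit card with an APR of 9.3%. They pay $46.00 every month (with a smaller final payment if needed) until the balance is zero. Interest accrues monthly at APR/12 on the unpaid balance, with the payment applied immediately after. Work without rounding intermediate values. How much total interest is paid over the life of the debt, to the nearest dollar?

Monthly rate r = 9.3%/12 = 0.775% = 0.00775.
Payoff takes n = ⌈−ln(1 − rB₀/P)/ln(1+r)⌉ = ⌈45.249⌉ = 46 payments; the last is $11.48.
Total paid = 45·$46.00 + $11.48 = $2,081.48.
Total interest = total paid − principal = $2,081.48 − $1,750.00 = $331.48.

$331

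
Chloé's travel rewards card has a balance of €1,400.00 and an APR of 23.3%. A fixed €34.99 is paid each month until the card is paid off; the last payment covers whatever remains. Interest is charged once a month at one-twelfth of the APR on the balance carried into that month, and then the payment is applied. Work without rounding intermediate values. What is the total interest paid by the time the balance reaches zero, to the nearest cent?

€1,329.40

Monthly rate r = 23.3%/12 = 1.94167% = 0.0194167.
Payoff takes n = ⌈−ln(1 − rB₀/P)/ln(1+r)⌉ = ⌈78.005⌉ = 79 payments; the last is €0.18.
Total paid = 78·€34.99 + €0.18 = €2,729.40.
Total interest = total paid − principal = €2,729.40 − €1,400.00 = €1,329.40.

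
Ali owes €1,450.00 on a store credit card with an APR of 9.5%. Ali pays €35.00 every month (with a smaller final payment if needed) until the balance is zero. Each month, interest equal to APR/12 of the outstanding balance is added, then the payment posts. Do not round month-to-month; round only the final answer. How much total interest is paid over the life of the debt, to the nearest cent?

€314.18

Monthly rate r = 9.5%/12 = 0.791667% = 0.00791667.
Payoff takes n = ⌈−ln(1 − rB₀/P)/ln(1+r)⌉ = ⌈50.404⌉ = 51 payments; the last is €14.18.
Total paid = 50·€35.00 + €14.18 = €1,764.18.
Total interest = total paid − principal = €1,764.18 − €1,450.00 = €314.18.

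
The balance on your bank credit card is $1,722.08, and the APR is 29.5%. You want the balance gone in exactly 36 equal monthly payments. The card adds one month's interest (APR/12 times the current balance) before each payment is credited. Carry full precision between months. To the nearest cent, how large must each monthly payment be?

Monthly rate r = 29.5%/12 = 2.45833% = 0.0245833.
Level-payment amortization: P = B₀·r / (1 − (1+r)^(−n)) = 1722.08·0.0245833 / (1 − 1.02458^(−36)).
Denominator 1 − (1+r)^(−36) = 0.582844795.
P = 42.3345 / 0.582844795 ≈ 72.63.

$72.63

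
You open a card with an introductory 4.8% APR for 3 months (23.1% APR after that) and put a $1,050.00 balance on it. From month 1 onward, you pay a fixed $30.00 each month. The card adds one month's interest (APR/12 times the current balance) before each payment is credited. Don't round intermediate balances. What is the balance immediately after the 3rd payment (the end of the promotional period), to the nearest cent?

Promo months 1–3 at r₀ = 4.8%/12 = 0.004; months 4+ at r₁ = 23.1%/12 = 0.01925.
After month 3: iterate B ← B·(1+r₀) − $30.00 for 3 months → $972.29.

$972.29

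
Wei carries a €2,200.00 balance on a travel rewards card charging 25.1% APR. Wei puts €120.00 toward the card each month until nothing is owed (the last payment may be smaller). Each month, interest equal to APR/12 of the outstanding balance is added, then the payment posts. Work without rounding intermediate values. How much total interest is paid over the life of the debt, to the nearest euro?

Monthly rate r = 25.1%/12 = 2.09167% = 0.0209167.
Payoff takes n = ⌈−ln(1 − rB₀/P)/ln(1+r)⌉ = ⌈23.364⌉ = 24 payments; the last is €43.94.
Total paid = 23·€120.00 + €43.94 = €2,803.94.
Total interest = total paid − principal = €2,803.94 − €2,200.00 = €603.94.

€604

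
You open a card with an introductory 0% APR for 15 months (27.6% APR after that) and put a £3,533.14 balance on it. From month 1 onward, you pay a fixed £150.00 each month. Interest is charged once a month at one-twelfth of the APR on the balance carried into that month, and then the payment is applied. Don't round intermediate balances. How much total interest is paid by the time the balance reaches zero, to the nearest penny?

Promo months 1–15 at r₀ = 0%/12 = 0; months 16+ at r₁ = 27.6%/12 = 0.023.
After month 15 (no interest yet): B = £3,533.14 − 15·£150.00 = £1,283.14.
Then at r₁ with £150.00/mo: n₂ = −ln(1 − r₁·B/P)/ln(1+r₁) ≈ 9.63 → 10 more payments.
Total paid = 24·£150.00 + £95.59 = £3,695.59; interest = £3,695.59 − £3,533.14 = £162.45.

£162.45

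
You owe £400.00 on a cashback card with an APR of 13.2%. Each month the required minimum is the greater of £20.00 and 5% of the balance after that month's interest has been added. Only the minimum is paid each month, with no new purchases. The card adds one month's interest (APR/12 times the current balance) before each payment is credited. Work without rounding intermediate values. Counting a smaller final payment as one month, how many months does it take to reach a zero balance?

Monthly rate r = 13.2%/12 = 1.1% = 0.011.
While 5% of the post-interest balance exceeds £20.00, each month B ← (B·(1+r))·(1 − 0.05), i.e. B shrinks by the factor (1+r)·0.95 = 0.96045.
This holds for months 1–1. Entering month 2 the balance is £384.18; 5% of the post-interest balance is now below £20.00, so the flat £20.00 minimum applies from here.
From month 2 a fixed £20.00 at rate r clears £384.18 in 22 more payments. Total: 1 + 22 = 23 months.

23 months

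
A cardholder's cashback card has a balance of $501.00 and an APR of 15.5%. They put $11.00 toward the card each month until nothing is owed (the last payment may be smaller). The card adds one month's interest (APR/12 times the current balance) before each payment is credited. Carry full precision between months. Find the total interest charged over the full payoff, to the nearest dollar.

Monthly rate r = 15.5%/12 = 1.29167% = 0.0129167.
Payoff takes n = ⌈−ln(1 − rB₀/P)/ln(1+r)⌉ = ⌈69.149⌉ = 70 payments; the last is $1.64.
Total paid = 69·$11.00 + $1.64 = $760.64.
Total interest = total paid − principal = $760.64 − $501.00 = $259.64.

$260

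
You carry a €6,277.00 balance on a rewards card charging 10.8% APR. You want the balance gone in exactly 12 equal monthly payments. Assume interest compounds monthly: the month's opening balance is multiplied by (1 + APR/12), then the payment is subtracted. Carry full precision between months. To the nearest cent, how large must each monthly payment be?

Monthly rate r = 10.8%/12 = 0.9% = 0.009.
Level-payment amortization: P = B₀·r / (1 − (1+r)^(−n)) = 6277.00·0.009 / (1 − 1.009^(−12)).
Denominator 1 − (1+r)^(−12) = 0.101938652.
P = 56.493 / 0.101938652 ≈ 554.19.

€554.19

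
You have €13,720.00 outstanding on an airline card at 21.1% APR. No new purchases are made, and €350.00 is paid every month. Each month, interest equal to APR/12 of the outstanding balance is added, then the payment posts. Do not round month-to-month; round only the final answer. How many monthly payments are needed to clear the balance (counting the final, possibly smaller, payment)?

Monthly rate r = 21.1%/12 = 1.75833% = 0.0175833.
Recurrence: B ← B·(1+r) − €350.00.
Month 1: interest €241.24; balance after payment €13,611.24.
Month 2: interest €239.33; balance after payment €13,500.57.
Closed form: n = −ln(1 − rB₀/P)/ln(1+r) = −ln(0.31073)/ln(1.01758) ≈ 67.056, so the balance reaches zero during payment 68.

68 payments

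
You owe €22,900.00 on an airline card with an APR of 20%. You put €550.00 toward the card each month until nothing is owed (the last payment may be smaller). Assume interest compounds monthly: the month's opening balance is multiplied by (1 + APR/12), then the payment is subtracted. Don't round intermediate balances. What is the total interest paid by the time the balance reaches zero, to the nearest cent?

Monthly rate r = 20%/12 = 1.66667% = 0.0166667.
Payoff takes n = ⌈−ln(1 − rB₀/P)/ln(1+r)⌉ = ⌈71.629⌉ = 72 payments; the last is €346.84.
Total paid = 71·€550.00 + €346.84 = €39,396.84.
Total interest = total paid − principal = €39,396.84 − €22,900.00 = €16,496.84.

€16,496.84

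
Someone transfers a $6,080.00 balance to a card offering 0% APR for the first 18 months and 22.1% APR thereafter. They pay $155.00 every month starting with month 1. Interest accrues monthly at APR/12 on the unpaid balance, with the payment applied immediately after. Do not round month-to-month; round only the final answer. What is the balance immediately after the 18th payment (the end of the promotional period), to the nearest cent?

$3,290.00

Promo months 1–18 at r₀ = 0%/12 = 0; months 19+ at r₁ = 22.1%/12 = 0.0184167.
After month 18 (no interest yet): B = $6,080.00 − 18·$155.00 = $3,290.00.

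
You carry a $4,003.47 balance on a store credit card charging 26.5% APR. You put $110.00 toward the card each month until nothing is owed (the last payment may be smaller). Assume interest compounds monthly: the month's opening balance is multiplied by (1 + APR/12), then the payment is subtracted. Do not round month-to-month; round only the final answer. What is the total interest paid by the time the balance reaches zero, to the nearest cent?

Monthly rate r = 26.5%/12 = 2.20833% = 0.0220833.
Payoff takes n = ⌈−ln(1 − rB₀/P)/ln(1+r)⌉ = ⌈74.543⌉ = 75 payments; the last is $60.05.
Total paid = 74·$110.00 + $60.05 = $8,200.05.
Total interest = total paid − principal = $8,200.05 − $4,003.47 = $4,196.58.

$4,196.58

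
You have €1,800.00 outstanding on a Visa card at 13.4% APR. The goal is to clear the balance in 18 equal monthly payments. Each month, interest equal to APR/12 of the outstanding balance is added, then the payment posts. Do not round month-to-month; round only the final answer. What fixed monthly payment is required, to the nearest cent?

€110.94

Monthly rate r = 13.4%/12 = 1.11667% = 0.0111667.
Level-payment amortization: P = B₀·r / (1 − (1+r)^(−n)) = 1800.00·0.0111667 / (1 − 1.01117^(−18)).
Denominator 1 − (1+r)^(−18) = 0.181175935.
P = 20.1 / 0.181175935 ≈ 110.94.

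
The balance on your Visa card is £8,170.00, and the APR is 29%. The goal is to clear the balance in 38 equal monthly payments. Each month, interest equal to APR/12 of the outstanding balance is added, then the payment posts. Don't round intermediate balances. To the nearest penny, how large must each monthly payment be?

Monthly rate r = 29%/12 = 2.41667% = 0.0241667.
Level-payment amortization: P = B₀·r / (1 − (1+r)^(−n)) = 8170.00·0.0241667 / (1 − 1.02417^(−38)).
Denominator 1 − (1+r)^(−38) = 0.596432857.
P = 197.442 / 0.596432857 ≈ 331.04.

£331.04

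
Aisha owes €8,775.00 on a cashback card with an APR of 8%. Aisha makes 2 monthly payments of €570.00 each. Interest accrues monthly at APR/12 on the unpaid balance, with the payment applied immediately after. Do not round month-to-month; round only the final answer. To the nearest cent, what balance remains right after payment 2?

Monthly rate r = 8%/12 = 0.666667% = 0.00666667.
Each month: B ← B·(1+r) − €570.00.
Month 1: interest €58.50; balance after payment €8,263.50.
Month 2: interest €55.09; balance after payment €7,748.59.

€7,748.59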